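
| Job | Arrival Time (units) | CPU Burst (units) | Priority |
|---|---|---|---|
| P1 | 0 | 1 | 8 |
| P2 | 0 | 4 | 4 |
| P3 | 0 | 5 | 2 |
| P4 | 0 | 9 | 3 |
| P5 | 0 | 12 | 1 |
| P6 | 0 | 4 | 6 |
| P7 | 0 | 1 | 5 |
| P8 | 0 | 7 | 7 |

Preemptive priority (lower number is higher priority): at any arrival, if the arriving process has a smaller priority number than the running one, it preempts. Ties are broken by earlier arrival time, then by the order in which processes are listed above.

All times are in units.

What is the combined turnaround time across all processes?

Timeline: | P5 0-12 | P3 12-17 | P4 17-26 | P2 26-30 | P7 30-31 | P6 31-35 | P8 35-42 | P1 42-43 |
Completion: P1=43  P2=30  P3=17  P4=26  P5=12  P6=35  P7=31  P8=42
Turnaround (C−A): P1=43  P2=30  P3=17  P4=26  P5=12  P6=35  P7=31  P8=42
Turnaround = completion − arrival: P1=43, P2=30, P3=17, P4=26, P5=12, P6=35, P7=31, P8=42
Total turnaround = 43 + 30 + 17 + 26 + 12 + 35 + 31 + 42 = 236

236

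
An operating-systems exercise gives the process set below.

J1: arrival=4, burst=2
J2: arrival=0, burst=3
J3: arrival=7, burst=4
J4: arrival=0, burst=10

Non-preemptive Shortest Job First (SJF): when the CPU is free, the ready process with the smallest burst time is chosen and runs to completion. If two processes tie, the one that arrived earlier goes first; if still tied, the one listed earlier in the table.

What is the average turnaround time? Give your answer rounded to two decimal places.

9.75

Schedule: | J2 0-3 | J4 3-13 | J1 13-15 | J3 15-19 |
Completion: J1=15  J2=3  J3=19  J4=13
Turnaround (C−A): J1=11  J2=3  J3=12  J4=13
Turnaround times: J1=11, J2=3, J3=12, J4=13
Average turnaround = (11+3+12+13) / 4 = 39/4 = 9.75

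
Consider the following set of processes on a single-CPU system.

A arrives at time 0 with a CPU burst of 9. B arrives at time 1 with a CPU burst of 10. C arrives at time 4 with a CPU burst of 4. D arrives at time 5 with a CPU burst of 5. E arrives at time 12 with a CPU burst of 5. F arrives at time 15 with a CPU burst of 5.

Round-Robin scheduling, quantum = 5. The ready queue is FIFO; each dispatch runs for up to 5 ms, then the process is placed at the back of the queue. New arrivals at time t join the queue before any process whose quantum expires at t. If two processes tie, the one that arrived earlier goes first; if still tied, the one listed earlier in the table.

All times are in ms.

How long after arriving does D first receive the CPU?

9

Gantt: | A 0-5 | B 5-10 | C 10-14 | D 14-19 | A 19-23 | B 23-28 | E 28-33 | F 33-38 |
Completion: A=23  B=28  C=14  D=19  E=33  F=38
Response(D) = first start − arrival = 14 − 5 = 9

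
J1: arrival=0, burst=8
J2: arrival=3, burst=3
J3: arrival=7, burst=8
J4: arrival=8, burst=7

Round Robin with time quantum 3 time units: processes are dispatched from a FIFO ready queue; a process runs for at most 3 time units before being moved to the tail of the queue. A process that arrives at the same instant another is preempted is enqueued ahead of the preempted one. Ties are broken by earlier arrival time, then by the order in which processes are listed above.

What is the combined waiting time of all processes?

30

Gantt: | J1 0-3 | J2 3-6 | J1 6-9 | J3 9-12 | J4 12-15 | J1 15-17 | J3 17-20 | J4 20-23 | J3 23-25 | J4 25-26 |
Completion: J1=17  J2=6  J3=25  J4=26
Turnaround (C−A): J1=17  J2=3  J3=18  J4=18
Waiting = turnaround − burst: J1=9, J2=0, J3=10, J4=11
Total waiting = 9 + 0 + 10 + 11 = 30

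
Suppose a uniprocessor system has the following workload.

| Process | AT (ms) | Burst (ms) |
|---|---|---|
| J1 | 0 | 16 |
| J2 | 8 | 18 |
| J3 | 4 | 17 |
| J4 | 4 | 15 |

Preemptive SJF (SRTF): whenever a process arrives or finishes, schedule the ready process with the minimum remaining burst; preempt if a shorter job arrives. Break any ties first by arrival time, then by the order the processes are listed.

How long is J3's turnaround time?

Schedule: | J1 0-16 | J4 16-31 | J3 31-48 | J2 48-66 |
Completion: J1=16  J2=66  J3=48  J4=31
Turnaround (C−A): J1=16  J2=58  J3=44  J4=27
Turnaround(J3) = completion − arrival = 48 − 4 = 44

44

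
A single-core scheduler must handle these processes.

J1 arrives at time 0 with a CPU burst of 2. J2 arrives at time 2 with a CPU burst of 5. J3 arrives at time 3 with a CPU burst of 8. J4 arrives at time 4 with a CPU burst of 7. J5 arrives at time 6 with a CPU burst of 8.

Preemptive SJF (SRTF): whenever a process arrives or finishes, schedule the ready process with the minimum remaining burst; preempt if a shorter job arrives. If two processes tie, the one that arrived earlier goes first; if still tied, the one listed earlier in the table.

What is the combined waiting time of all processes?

30

Gantt: | J1 0-2 | J2 2-7 | J4 7-14 | J3 14-22 | J5 22-30 |
Completion: J1=2  J2=7  J3=22  J4=14  J5=30
Turnaround (C−A): J1=2  J2=5  J3=19  J4=10  J5=24
Waiting = turnaround − burst: J1=0, J2=0, J3=11, J4=3, J5=16
Total waiting = 0 + 0 + 11 + 3 + 16 = 30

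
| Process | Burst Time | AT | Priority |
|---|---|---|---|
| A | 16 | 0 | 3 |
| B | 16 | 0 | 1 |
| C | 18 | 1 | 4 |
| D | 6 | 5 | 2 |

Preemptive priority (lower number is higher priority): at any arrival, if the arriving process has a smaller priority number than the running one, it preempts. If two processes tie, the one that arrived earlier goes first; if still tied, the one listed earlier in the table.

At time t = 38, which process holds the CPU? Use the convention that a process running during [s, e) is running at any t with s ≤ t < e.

C

Gantt: | B 0-16 | D 16-22 | A 22-38 | C 38-56 |
Completion: A=38  B=16  C=56  D=22
Turnaround (C−A): A=38  B=16  C=55  D=17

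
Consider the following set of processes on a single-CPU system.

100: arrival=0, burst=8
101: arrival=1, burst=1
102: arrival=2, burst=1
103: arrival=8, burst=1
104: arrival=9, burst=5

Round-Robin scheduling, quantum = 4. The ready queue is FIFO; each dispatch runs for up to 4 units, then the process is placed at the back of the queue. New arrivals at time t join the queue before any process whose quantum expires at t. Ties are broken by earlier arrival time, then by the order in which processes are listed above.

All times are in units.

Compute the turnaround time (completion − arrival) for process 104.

7

Gantt: | 100 0-4 | 101 4-5 | 102 5-6 | 100 6-10 | 103 10-11 | 104 11-16 |
Completion: 100=10  101=5  102=6  103=11  104=16
Turnaround (C−A): 100=10  101=4  102=4  103=3  104=7
Turnaround(104) = completion − arrival = 16 − 9 = 7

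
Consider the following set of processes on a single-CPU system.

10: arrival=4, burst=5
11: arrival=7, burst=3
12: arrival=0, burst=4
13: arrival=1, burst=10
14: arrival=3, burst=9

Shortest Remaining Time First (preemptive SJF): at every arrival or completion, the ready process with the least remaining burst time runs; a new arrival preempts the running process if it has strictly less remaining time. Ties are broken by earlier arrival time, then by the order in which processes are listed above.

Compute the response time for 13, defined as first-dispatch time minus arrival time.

20

Timeline: | 12 0-4 | 10 4-9 | 11 9-12 | 14 12-21 | 13 21-31 |
Completion: 10=9  11=12  12=4  13=31  14=21
Turnaround (C−A): 10=5  11=5  12=4  13=30  14=18
Response(13) = first start − arrival = 21 − 1 = 20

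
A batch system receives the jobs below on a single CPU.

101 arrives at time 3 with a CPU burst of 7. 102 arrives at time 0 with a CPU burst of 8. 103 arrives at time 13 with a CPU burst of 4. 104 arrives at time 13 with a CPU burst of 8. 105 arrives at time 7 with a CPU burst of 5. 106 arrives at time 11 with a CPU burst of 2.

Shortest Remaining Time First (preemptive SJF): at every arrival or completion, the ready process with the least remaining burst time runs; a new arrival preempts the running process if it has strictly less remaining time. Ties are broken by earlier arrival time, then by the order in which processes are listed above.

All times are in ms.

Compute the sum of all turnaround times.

68

Gantt: | 102 0-8 | 105 8-13 | 106 13-15 | 103 15-19 | 101 19-26 | 104 26-34 |
Completion: 101=26  102=8  103=19  104=34  105=13  106=15
Turnaround = completion − arrival: 101=23, 102=8, 103=6, 104=21, 105=6, 106=4
Total turnaround = 23 + 8 + 6 + 21 + 6 + 4 = 68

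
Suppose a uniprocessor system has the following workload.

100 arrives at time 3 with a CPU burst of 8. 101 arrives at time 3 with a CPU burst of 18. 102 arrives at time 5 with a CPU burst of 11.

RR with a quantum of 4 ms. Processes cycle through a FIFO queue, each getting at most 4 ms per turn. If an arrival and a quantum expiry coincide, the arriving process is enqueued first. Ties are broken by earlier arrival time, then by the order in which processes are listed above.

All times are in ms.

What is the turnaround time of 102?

Gantt: | idle 0-3 | 100 3-7 | 101 7-11 | 102 11-15 | 100 15-19 | 101 19-23 | 102 23-27 | 101 27-31 | 102 31-34 | 101 34-40 |
Completion: 100=19  101=40  102=34
Turnaround (C−A): 100=16  101=37  102=29
Turnaround(102) = completion − arrival = 34 − 5 = 29

29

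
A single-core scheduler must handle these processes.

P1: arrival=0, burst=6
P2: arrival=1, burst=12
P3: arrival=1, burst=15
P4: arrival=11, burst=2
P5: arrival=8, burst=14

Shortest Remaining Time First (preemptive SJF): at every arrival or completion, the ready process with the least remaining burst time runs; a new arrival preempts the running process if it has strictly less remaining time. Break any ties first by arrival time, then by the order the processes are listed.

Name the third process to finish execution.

P2

Gantt: | P1 0-6 | P2 6-11 | P4 11-13 | P2 13-20 | P5 20-34 | P3 34-49 |
Completion: P1=6  P2=20  P3=49  P4=13  P5=34
Turnaround (C−A): P1=6  P2=19  P3=48  P4=2  P5=26
Finish order: P1 → P4 → P2 → P5 → P3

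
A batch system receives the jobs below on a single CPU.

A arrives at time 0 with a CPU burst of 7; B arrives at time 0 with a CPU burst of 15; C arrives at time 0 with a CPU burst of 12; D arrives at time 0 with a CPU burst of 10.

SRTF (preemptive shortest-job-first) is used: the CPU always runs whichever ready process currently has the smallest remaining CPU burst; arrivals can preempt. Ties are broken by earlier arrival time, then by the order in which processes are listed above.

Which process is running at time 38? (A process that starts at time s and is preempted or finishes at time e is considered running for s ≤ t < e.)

B

Timeline: | A 0-7 | D 7-17 | C 17-29 | B 29-44 |
Completion: A=7  B=44  C=29  D=17
Turnaround (C−A): A=7  B=44  C=29  D=17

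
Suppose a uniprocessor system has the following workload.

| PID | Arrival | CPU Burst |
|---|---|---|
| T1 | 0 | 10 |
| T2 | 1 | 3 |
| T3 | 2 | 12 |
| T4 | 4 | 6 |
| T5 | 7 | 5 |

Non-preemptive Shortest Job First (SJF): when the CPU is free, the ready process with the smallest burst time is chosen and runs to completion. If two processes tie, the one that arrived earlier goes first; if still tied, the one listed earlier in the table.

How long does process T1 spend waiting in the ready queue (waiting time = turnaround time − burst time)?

Gantt: | T1 0-10 | T2 10-13 | T5 13-18 | T4 18-24 | T3 24-36 |
Completion: T1=10  T2=13  T3=36  T4=24  T5=18
Waiting(T1) = turnaround − burst = 10 − 10 = 0

0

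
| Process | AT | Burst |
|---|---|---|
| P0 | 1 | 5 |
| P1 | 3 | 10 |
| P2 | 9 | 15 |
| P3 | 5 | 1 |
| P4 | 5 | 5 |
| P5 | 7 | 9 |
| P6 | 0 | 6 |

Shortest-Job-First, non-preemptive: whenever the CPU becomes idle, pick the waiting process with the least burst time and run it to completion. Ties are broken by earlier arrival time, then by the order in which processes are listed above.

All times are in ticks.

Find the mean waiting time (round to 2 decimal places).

Timeline: | P6 0-6 | P3 6-7 | P0 7-12 | P4 12-17 | P5 17-26 | P1 26-36 | P2 36-51 |
Completion: P0=12  P1=36  P2=51  P3=7  P4=17  P5=26  P6=6
Waiting times: P0=6, P1=23, P2=27, P3=1, P4=7, P5=10, P6=0
Average waiting = (6+23+27+1+7+10+0) / 7 = 74/7 = 10.57

10.57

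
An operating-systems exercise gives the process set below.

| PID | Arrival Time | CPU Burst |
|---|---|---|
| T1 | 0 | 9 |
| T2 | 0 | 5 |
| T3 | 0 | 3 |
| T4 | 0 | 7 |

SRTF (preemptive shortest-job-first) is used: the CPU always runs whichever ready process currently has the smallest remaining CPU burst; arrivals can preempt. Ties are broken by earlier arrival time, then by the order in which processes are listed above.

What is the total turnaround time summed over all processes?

50

Schedule: | T3 0-3 | T2 3-8 | T4 8-15 | T1 15-24 |
Completion: T1=24  T2=8  T3=3  T4=15
Turnaround (C−A): T1=24  T2=8  T3=3  T4=15
Turnaround = completion − arrival: T1=24, T2=8, T3=3, T4=15
Total turnaround = 24 + 8 + 3 + 15 = 50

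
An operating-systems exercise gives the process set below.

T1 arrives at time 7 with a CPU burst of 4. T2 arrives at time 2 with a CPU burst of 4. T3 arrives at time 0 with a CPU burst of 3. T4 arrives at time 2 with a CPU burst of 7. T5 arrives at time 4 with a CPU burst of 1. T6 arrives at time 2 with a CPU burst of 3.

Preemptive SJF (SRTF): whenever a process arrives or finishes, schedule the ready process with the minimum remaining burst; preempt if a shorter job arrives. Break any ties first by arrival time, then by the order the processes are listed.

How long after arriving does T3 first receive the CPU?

0

Schedule: | T3 0-3 | T6 3-4 | T5 4-5 | T6 5-7 | T2 7-11 | T1 11-15 | T4 15-22 |
Completion: T1=15  T2=11  T3=3  T4=22  T5=5  T6=7
Turnaround (C−A): T1=8  T2=9  T3=3  T4=20  T5=1  T6=5
Response(T3) = first start − arrival = 0 − 0 = 0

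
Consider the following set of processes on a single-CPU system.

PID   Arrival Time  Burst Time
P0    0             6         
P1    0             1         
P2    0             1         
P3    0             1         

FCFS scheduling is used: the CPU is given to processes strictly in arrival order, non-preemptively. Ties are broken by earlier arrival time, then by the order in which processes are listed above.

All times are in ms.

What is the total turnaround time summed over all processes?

Gantt: | P0 0-6 | P1 6-7 | P2 7-8 | P3 8-9 |
Completion: P0=6  P1=7  P2=8  P3=9
Turnaround (C−A): P0=6  P1=7  P2=8  P3=9
Turnaround = completion − arrival: P0=6, P1=7, P2=8, P3=9
Total turnaround = 6 + 7 + 8 + 9 = 30

30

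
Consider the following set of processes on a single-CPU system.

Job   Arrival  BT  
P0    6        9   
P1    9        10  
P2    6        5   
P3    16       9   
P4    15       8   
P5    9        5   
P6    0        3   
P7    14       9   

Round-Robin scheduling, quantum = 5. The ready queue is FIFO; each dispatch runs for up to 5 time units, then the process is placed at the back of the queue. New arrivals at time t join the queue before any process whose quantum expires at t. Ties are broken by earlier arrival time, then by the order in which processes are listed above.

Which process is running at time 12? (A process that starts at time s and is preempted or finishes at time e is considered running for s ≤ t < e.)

P2

Timeline: | P6 0-3 | idle 3-6 | P0 6-11 | P2 11-16 | P1 16-21 | P5 21-26 | P0 26-30 | P7 30-35 | P4 35-40 | P3 40-45 | P1 45-50 | P7 50-54 | P4 54-57 | P3 57-61 |
Completion: P0=30  P1=50  P2=16  P3=61  P4=57  P5=26  P6=3  P7=54
Turnaround (C−A): P0=24  P1=41  P2=10  P3=45  P4=42  P5=17  P6=3  P7=40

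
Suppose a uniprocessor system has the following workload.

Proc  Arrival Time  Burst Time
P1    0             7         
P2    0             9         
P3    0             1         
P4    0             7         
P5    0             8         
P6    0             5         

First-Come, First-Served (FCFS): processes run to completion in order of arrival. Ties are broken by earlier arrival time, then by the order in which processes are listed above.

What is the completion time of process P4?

Schedule: | P1 0-7 | P2 7-16 | P3 16-17 | P4 17-24 | P5 24-32 | P6 32-37 |
Completion: P1=7  P2=16  P3=17  P4=24  P5=32  P6=37

24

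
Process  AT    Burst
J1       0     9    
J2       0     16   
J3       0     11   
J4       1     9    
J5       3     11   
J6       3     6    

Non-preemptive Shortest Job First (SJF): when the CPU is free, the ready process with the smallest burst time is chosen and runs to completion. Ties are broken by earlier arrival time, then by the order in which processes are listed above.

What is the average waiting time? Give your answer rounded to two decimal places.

20.33

Schedule: | J1 0-9 | J6 9-15 | J4 15-24 | J3 24-35 | J5 35-46 | J2 46-62 |
Completion: J1=9  J2=62  J3=35  J4=24  J5=46  J6=15
Turnaround (C−A): J1=9  J2=62  J3=35  J4=23  J5=43  J6=12
Waiting times: J1=0, J2=46, J3=24, J4=14, J5=32, J6=6
Average waiting = (0+46+24+14+32+6) / 6 = 122/6 = 20.33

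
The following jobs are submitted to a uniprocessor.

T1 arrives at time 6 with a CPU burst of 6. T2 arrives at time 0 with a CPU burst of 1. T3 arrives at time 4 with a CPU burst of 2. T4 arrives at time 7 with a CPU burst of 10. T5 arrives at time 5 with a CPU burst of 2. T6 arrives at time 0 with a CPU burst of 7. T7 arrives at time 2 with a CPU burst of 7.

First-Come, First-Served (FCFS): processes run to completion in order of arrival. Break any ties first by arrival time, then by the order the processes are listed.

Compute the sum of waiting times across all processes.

61

Timeline: | T2 0-1 | T6 1-8 | T7 8-15 | T3 15-17 | T5 17-19 | T1 19-25 | T4 25-35 |
Completion: T1=25  T2=1  T3=17  T4=35  T5=19  T6=8  T7=15
Waiting = turnaround − burst: T1=13, T2=0, T3=11, T4=18, T5=12, T6=1, T7=6
Total waiting = 13 + 0 + 11 + 18 + 12 + 1 + 6 = 61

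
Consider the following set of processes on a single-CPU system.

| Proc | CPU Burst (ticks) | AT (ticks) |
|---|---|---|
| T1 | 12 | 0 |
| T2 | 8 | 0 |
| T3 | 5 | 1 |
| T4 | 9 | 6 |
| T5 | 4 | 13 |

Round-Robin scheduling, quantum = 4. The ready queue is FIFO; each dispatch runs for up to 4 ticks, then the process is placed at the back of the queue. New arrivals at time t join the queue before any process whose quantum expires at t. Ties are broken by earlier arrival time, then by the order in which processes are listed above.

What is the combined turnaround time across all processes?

129

Schedule: | T1 0-4 | T2 4-8 | T3 8-12 | T1 12-16 | T4 16-20 | T2 20-24 | T3 24-25 | T5 25-29 | T1 29-33 | T4 33-38 |
Completion: T1=33  T2=24  T3=25  T4=38  T5=29
Turnaround (C−A): T1=33  T2=24  T3=24  T4=32  T5=16
Turnaround = completion − arrival: T1=33, T2=24, T3=24, T4=32, T5=16
Total turnaround = 33 + 24 + 24 + 32 + 16 = 129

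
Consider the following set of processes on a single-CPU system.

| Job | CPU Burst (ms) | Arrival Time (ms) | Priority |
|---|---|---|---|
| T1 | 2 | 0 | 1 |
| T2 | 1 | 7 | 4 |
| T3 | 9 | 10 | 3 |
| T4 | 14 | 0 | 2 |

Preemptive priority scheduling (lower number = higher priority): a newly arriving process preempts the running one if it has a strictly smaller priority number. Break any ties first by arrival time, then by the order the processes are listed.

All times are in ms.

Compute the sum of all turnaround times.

Timeline: | T1 0-2 | T4 2-16 | T3 16-25 | T2 25-26 |
Completion: T1=2  T2=26  T3=25  T4=16
Turnaround (C−A): T1=2  T2=19  T3=15  T4=16
Turnaround = completion − arrival: T1=2, T2=19, T3=15, T4=16
Total turnaround = 2 + 19 + 15 + 16 = 52

52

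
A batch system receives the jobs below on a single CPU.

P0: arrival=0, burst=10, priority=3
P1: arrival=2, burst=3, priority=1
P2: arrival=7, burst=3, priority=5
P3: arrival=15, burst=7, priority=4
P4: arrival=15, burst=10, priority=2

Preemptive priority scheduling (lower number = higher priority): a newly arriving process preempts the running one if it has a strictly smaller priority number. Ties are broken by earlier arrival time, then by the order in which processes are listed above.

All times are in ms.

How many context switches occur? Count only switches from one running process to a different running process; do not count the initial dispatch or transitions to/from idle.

Gantt: | P0 0-2 | P1 2-5 | P0 5-13 | P2 13-15 | P4 15-25 | P3 25-32 | P2 32-33 |
Completion: P0=13  P1=5  P2=33  P3=32  P4=25

6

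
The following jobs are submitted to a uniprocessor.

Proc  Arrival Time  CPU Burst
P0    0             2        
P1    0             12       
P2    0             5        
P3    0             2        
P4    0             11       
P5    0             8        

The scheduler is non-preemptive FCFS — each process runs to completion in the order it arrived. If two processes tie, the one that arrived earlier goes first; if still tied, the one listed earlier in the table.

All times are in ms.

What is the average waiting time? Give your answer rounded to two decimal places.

Schedule: | P0 0-2 | P1 2-14 | P2 14-19 | P3 19-21 | P4 21-32 | P5 32-40 |
Completion: P0=2  P1=14  P2=19  P3=21  P4=32  P5=40
Waiting times: P0=0, P1=2, P2=14, P3=19, P4=21, P5=32
Average waiting = (0+2+14+19+21+32) / 6 = 88/6 = 14.67

14.67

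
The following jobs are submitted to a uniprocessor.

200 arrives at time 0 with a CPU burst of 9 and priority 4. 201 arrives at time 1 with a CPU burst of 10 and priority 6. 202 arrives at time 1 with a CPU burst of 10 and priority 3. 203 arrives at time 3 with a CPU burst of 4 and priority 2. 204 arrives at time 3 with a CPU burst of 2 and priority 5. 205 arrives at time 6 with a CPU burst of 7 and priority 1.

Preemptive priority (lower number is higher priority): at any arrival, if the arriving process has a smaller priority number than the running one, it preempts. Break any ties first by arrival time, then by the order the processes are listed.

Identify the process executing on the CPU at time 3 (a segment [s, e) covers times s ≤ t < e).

203

Timeline: | 200 0-1 | 202 1-3 | 203 3-6 | 205 6-13 | 203 13-14 | 202 14-22 | 200 22-30 | 204 30-32 | 201 32-42 |
Completion: 200=30  201=42  202=22  203=14  204=32  205=13
Turnaround (C−A): 200=30  201=41  202=21  203=11  204=29  205=7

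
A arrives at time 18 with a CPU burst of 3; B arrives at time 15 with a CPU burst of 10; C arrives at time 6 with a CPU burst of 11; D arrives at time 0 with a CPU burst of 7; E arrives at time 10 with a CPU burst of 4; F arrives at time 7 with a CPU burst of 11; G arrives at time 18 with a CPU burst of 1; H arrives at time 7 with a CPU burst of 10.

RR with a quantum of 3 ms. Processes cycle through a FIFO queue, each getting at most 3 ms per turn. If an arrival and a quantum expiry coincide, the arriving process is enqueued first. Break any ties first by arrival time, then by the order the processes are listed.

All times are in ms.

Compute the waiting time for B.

Gantt: | D 0-6 | C 6-9 | D 9-10 | F 10-13 | H 13-16 | C 16-19 | E 19-22 | F 22-25 | B 25-28 | H 28-31 | A 31-34 | G 34-35 | C 35-38 | E 38-39 | F 39-42 | B 42-45 | H 45-48 | C 48-50 | F 50-52 | B 52-55 | H 55-56 | B 56-57 |
Completion: A=34  B=57  C=50  D=10  E=39  F=52  G=35  H=56
Waiting(B) = turnaround − burst = 42 − 10 = 32

32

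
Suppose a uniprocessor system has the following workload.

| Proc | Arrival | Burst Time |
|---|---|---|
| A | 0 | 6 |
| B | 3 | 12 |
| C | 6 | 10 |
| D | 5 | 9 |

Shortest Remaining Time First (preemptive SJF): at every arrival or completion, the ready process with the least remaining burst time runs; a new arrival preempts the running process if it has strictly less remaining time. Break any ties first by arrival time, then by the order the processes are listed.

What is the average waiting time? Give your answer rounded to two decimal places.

Timeline: | A 0-6 | D 6-15 | C 15-25 | B 25-37 |
Completion: A=6  B=37  C=25  D=15
Turnaround (C−A): A=6  B=34  C=19  D=10
Waiting times: A=0, B=22, C=9, D=1
Average waiting = (0+22+9+1) / 4 = 32/4 = 8.00

8.00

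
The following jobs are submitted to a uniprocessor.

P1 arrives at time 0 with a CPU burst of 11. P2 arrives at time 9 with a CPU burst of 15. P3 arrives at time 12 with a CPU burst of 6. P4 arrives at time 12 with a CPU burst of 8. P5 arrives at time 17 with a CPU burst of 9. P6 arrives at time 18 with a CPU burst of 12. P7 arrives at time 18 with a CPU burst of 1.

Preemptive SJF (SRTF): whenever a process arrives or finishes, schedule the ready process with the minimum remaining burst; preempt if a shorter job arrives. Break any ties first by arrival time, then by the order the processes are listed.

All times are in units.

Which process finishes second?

Schedule: | P1 0-11 | P2 11-12 | P3 12-18 | P7 18-19 | P4 19-27 | P5 27-36 | P6 36-48 | P2 48-62 |
Completion: P1=11  P2=62  P3=18  P4=27  P5=36  P6=48  P7=19
Turnaround (C−A): P1=11  P2=53  P3=6  P4=15  P5=19  P6=30  P7=1
Finish order: P1 → P3 → P7 → P4 → P5 → P6 → P2

P3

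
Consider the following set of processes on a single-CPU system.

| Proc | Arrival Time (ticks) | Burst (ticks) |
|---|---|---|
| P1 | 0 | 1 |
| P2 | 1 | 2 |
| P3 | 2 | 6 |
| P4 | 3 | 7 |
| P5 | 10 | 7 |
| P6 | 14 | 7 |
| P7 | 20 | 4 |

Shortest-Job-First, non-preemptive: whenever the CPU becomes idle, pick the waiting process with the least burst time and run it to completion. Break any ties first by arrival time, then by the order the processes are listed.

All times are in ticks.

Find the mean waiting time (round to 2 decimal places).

Gantt: | P1 0-1 | P2 1-3 | P3 3-9 | P4 9-16 | P5 16-23 | P7 23-27 | P6 27-34 |
Completion: P1=1  P2=3  P3=9  P4=16  P5=23  P6=34  P7=27
Waiting times: P1=0, P2=0, P3=1, P4=6, P5=6, P6=13, P7=3
Average waiting = (0+0+1+6+6+13+3) / 7 = 29/7 = 4.14

4.14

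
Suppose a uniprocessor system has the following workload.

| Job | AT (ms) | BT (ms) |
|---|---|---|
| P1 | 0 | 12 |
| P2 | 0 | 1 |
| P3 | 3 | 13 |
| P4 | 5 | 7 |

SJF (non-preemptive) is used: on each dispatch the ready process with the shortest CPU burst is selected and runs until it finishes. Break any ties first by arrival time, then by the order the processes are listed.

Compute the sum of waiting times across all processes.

26

Gantt: | P2 0-1 | P1 1-13 | P4 13-20 | P3 20-33 |
Completion: P1=13  P2=1  P3=33  P4=20
Turnaround (C−A): P1=13  P2=1  P3=30  P4=15
Waiting = turnaround − burst: P1=1, P2=0, P3=17, P4=8
Total waiting = 1 + 0 + 17 + 8 = 26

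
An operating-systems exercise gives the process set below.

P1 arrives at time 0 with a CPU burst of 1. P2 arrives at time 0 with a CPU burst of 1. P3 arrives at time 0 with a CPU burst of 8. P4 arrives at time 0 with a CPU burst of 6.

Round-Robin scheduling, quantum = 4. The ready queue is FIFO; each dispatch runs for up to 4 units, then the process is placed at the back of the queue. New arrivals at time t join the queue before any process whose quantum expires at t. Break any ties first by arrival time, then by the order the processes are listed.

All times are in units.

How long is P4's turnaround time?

16

Timeline: | P1 0-1 | P2 1-2 | P3 2-6 | P4 6-10 | P3 10-14 | P4 14-16 |
Completion: P1=1  P2=2  P3=14  P4=16
Turnaround (C−A): P1=1  P2=2  P3=14  P4=16
Turnaround(P4) = completion − arrival = 16 − 0 = 16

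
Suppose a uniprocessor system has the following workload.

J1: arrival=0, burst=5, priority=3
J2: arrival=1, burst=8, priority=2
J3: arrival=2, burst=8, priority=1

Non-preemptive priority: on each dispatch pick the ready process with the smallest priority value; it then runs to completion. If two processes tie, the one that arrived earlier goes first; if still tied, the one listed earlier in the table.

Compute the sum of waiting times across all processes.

Schedule: | J1 0-5 | J3 5-13 | J2 13-21 |
Completion: J1=5  J2=21  J3=13
Turnaround (C−A): J1=5  J2=20  J3=11
Waiting = turnaround − burst: J1=0, J2=12, J3=3
Total waiting = 0 + 12 + 3 = 15

15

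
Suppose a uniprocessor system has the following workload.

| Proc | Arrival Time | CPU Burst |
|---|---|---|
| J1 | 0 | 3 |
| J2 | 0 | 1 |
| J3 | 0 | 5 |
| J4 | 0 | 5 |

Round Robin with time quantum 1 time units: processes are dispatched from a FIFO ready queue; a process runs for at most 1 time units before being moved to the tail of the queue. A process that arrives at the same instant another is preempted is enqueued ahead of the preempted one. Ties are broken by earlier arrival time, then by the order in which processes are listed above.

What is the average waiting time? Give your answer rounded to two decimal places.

5.75

Schedule: | J1 0-1 | J2 1-2 | J3 2-3 | J4 3-4 | J1 4-5 | J3 5-6 | J4 6-7 | J1 7-8 | J3 8-9 | J4 9-10 | J3 10-11 | J4 11-12 | J3 12-13 | J4 13-14 |
Completion: J1=8  J2=2  J3=13  J4=14
Turnaround (C−A): J1=8  J2=2  J3=13  J4=14
Waiting times: J1=5, J2=1, J3=8, J4=9
Average waiting = (5+1+8+9) / 4 = 23/4 = 5.75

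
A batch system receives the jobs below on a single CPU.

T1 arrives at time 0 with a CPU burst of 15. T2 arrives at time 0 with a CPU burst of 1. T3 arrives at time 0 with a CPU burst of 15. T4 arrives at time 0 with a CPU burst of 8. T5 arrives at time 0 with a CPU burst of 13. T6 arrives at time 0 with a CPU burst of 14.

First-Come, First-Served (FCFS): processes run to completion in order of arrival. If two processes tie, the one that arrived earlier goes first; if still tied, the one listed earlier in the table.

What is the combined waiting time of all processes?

Timeline: | T1 0-15 | T2 15-16 | T3 16-31 | T4 31-39 | T5 39-52 | T6 52-66 |
Completion: T1=15  T2=16  T3=31  T4=39  T5=52  T6=66
Waiting = turnaround − burst: T1=0, T2=15, T3=16, T4=31, T5=39, T6=52
Total waiting = 0 + 15 + 16 + 31 + 39 + 52 = 153

153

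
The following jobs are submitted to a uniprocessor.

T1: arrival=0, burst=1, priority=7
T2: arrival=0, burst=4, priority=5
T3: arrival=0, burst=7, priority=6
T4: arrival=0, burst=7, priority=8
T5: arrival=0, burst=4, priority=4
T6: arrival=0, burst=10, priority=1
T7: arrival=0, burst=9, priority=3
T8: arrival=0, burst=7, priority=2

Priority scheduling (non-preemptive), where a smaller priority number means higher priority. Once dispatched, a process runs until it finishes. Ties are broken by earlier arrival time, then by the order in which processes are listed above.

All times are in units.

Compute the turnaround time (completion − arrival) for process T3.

41

Timeline: | T6 0-10 | T8 10-17 | T7 17-26 | T5 26-30 | T2 30-34 | T3 34-41 | T1 41-42 | T4 42-49 |
Completion: T1=42  T2=34  T3=41  T4=49  T5=30  T6=10  T7=26  T8=17
Turnaround(T3) = completion − arrival = 41 − 0 = 41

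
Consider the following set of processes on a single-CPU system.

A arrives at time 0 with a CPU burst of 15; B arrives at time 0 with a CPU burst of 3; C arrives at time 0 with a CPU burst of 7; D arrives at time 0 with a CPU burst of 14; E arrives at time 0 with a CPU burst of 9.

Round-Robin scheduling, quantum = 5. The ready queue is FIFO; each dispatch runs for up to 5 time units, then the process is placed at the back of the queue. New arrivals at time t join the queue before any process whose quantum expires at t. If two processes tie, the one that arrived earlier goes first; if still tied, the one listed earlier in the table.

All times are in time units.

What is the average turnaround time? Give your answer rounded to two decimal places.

33.80

Timeline: | A 0-5 | B 5-8 | C 8-13 | D 13-18 | E 18-23 | A 23-28 | C 28-30 | D 30-35 | E 35-39 | A 39-44 | D 44-48 |
Completion: A=44  B=8  C=30  D=48  E=39
Turnaround times: A=44, B=8, C=30, D=48, E=39
Average turnaround = (44+8+30+48+39) / 5 = 169/5 = 33.80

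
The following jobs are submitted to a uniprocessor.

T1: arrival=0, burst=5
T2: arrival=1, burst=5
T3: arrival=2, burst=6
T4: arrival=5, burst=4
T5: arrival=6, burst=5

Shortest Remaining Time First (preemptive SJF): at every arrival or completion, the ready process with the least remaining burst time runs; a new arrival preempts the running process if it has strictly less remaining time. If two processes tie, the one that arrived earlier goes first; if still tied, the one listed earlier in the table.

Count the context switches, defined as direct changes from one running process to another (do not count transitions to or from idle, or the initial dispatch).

Timeline: | T1 0-5 | T4 5-9 | T2 9-14 | T5 14-19 | T3 19-25 |
Completion: T1=5  T2=14  T3=25  T4=9  T5=19
Turnaround (C−A): T1=5  T2=13  T3=23  T4=4  T5=13

4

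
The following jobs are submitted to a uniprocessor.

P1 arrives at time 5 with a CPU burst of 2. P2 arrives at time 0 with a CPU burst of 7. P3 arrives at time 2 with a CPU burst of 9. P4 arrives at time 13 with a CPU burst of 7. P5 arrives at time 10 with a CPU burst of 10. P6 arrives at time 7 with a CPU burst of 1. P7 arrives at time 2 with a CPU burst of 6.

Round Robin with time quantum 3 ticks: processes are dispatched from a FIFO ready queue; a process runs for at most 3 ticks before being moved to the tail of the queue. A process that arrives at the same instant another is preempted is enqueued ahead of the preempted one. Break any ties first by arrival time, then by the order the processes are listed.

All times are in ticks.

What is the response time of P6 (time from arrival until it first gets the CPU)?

10

Gantt: | P2 0-3 | P3 3-6 | P7 6-9 | P2 9-12 | P1 12-14 | P3 14-17 | P6 17-18 | P7 18-21 | P5 21-24 | P2 24-25 | P4 25-28 | P3 28-31 | P5 31-34 | P4 34-37 | P5 37-40 | P4 40-41 | P5 41-42 |
Completion: P1=14  P2=25  P3=31  P4=41  P5=42  P6=18  P7=21
Turnaround (C−A): P1=9  P2=25  P3=29  P4=28  P5=32  P6=11  P7=19
Response(P6) = first start − arrival = 17 − 7 = 10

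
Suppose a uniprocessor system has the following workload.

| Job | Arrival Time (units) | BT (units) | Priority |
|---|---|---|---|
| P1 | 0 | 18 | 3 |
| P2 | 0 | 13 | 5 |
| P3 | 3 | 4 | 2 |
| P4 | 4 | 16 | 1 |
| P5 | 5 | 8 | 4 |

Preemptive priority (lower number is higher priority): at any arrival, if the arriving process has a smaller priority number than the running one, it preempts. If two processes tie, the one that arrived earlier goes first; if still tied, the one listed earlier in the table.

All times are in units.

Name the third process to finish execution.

Gantt: | P1 0-3 | P3 3-4 | P4 4-20 | P3 20-23 | P1 23-38 | P5 38-46 | P2 46-59 |
Completion: P1=38  P2=59  P3=23  P4=20  P5=46
Finish order: P4 → P3 → P1 → P5 → P2

P1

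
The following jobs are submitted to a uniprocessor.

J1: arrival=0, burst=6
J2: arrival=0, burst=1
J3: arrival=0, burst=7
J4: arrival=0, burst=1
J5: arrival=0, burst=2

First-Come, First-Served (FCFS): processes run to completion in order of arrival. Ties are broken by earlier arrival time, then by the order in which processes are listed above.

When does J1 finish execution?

6

Gantt: | J1 0-6 | J2 6-7 | J3 7-14 | J4 14-15 | J5 15-17 |
Completion: J1=6  J2=7  J3=14  J4=15  J5=17
Turnaround (C−A): J1=6  J2=7  J3=14  J4=15  J5=17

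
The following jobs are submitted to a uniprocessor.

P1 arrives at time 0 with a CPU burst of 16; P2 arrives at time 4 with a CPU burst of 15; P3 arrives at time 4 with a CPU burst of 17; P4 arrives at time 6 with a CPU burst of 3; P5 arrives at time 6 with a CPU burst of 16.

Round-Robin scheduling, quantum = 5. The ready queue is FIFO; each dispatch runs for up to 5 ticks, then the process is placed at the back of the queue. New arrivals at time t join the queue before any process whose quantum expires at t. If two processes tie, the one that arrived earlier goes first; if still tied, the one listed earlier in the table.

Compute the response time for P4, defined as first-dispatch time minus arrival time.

14

Gantt: | P1 0-5 | P2 5-10 | P3 10-15 | P1 15-20 | P4 20-23 | P5 23-28 | P2 28-33 | P3 33-38 | P1 38-43 | P5 43-48 | P2 48-53 | P3 53-58 | P1 58-59 | P5 59-64 | P3 64-66 | P5 66-67 |
Completion: P1=59  P2=53  P3=66  P4=23  P5=67
Turnaround (C−A): P1=59  P2=49  P3=62  P4=17  P5=61
Response(P4) = first start − arrival = 20 − 6 = 14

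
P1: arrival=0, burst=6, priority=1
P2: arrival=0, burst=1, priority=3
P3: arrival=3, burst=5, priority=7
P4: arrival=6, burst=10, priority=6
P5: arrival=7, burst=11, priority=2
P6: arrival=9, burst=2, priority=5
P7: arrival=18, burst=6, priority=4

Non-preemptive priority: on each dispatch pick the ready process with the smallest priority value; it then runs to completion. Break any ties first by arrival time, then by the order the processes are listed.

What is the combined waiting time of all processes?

74

Timeline: | P1 0-6 | P2 6-7 | P5 7-18 | P7 18-24 | P6 24-26 | P4 26-36 | P3 36-41 |
Completion: P1=6  P2=7  P3=41  P4=36  P5=18  P6=26  P7=24
Turnaround (C−A): P1=6  P2=7  P3=38  P4=30  P5=11  P6=17  P7=6
Waiting = turnaround − burst: P1=0, P2=6, P3=33, P4=20, P5=0, P6=15, P7=0
Total waiting = 0 + 6 + 33 + 20 + 0 + 15 + 0 = 74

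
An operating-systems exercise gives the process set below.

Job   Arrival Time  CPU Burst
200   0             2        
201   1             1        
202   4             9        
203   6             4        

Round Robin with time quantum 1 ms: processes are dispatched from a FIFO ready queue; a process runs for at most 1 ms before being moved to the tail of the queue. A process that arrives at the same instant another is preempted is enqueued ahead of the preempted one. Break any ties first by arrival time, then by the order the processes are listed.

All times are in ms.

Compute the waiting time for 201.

0

Gantt: | 200 0-1 | 201 1-2 | 200 2-3 | idle 3-4 | 202 4-6 | 203 6-7 | 202 7-8 | 203 8-9 | 202 9-10 | 203 10-11 | 202 11-12 | 203 12-13 | 202 13-17 |
Completion: 200=3  201=2  202=17  203=13
Turnaround (C−A): 200=3  201=1  202=13  203=7
Waiting(201) = turnaround − burst = 1 − 1 = 0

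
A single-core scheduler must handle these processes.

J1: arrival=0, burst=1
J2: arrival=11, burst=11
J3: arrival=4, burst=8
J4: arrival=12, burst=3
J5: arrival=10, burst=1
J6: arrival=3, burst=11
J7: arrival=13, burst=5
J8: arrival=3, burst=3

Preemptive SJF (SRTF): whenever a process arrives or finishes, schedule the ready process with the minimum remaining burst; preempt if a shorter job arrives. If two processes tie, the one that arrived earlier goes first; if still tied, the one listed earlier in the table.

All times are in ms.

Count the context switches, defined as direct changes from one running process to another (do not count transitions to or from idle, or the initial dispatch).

Gantt: | J1 0-1 | idle 1-3 | J8 3-6 | J3 6-10 | J5 10-11 | J3 11-15 | J4 15-18 | J7 18-23 | J6 23-34 | J2 34-45 |
Completion: J1=1  J2=45  J3=15  J4=18  J5=11  J6=34  J7=23  J8=6

7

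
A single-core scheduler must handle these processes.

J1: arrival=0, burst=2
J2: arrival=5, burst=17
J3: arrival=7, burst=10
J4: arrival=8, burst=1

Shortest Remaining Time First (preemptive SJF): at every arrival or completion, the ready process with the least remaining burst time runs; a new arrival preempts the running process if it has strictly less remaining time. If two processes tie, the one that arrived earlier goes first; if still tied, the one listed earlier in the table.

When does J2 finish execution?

33

Gantt: | J1 0-2 | idle 2-5 | J2 5-7 | J3 7-8 | J4 8-9 | J3 9-18 | J2 18-33 |
Completion: J1=2  J2=33  J3=18  J4=9
Turnaround (C−A): J1=2  J2=28  J3=11  J4=1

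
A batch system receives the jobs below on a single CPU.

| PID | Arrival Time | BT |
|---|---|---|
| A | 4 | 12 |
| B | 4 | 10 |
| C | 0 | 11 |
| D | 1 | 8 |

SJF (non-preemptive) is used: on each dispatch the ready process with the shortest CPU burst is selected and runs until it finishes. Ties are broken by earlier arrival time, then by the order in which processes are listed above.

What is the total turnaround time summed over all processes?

Schedule: | C 0-11 | D 11-19 | B 19-29 | A 29-41 |
Completion: A=41  B=29  C=11  D=19
Turnaround (C−A): A=37  B=25  C=11  D=18
Turnaround = completion − arrival: A=37, B=25, C=11, D=18
Total turnaround = 37 + 25 + 11 + 18 = 91

91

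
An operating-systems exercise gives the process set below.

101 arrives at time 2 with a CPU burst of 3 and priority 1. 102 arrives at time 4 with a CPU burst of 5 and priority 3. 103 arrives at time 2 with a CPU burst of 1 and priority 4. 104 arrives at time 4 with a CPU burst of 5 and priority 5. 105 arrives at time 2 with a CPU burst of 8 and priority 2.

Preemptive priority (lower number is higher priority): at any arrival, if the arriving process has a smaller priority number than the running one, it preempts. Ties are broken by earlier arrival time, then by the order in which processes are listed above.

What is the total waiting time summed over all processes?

43

Gantt: | idle 0-2 | 101 2-5 | 105 5-13 | 102 13-18 | 103 18-19 | 104 19-24 |
Completion: 101=5  102=18  103=19  104=24  105=13
Turnaround (C−A): 101=3  102=14  103=17  104=20  105=11
Waiting = turnaround − burst: 101=0, 102=9, 103=16, 104=15, 105=3
Total waiting = 0 + 9 + 16 + 15 + 3 = 43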